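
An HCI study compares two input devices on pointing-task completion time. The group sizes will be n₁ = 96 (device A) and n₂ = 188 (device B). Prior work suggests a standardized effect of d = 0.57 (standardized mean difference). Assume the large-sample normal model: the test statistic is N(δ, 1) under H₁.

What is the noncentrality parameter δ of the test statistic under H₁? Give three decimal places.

δ ≈ 4.544

The noncentrality parameter scales effect size by the design's sample-size factor: δ = d / √(1/n₁ + 1/n₂) = 0.57 / √(1/96 + 1/188) = 4.5439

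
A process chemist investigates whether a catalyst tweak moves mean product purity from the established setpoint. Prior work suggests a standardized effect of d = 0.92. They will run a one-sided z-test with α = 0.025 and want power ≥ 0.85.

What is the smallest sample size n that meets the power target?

n = 11

Set Φ(δ − 1.960) = 0.85; then δ − 1.960 = Φ⁻¹(0.85) = 1.036, giving δ = 2.996.
δ = d·√n ⇒ n = (δ/d)² = (2.996 / 0.92)² = 10.61.
Round up to the next whole unit.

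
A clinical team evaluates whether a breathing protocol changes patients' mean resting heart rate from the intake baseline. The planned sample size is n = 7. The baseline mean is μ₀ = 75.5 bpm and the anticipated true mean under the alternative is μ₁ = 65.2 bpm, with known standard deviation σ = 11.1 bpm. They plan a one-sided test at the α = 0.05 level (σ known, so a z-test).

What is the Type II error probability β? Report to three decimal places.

Standardized effect: d = |μ₁ − μ₀| / σ = |65.2 − 75.5| / 11.1 = 0.9279
Noncentrality parameter: δ = d·√n = 0.9279 × √7 = 2.4551
Critical value for a one-sided test at α = 0.05: z_α = 1.645.
Power = P(Z > 1.645 − δ) = Φ(0.810) = 0.7911.
Type II error: β = 1 − power = 1 − 0.7911 = 0.2089.

β ≈ 0.209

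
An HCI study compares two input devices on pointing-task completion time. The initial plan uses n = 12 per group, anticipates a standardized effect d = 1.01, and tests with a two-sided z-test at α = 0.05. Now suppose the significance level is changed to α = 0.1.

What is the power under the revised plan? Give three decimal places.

δ = d·√(n/2) = 1.01 × √(12/2) = 2.4740 (unchanged). New critical value: z_{0.05} = 1.645.
Revised power = Φ(δ − 1.645) + Φ(−δ − 1.645) = Φ(0.829) + Φ(-4.119) = 0.7965 + 0.0000 = 0.7965.

Power ≈ 0.797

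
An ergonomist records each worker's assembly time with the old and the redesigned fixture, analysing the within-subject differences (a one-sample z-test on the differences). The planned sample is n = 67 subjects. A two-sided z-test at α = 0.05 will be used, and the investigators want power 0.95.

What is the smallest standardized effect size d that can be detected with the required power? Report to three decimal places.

Required noncentrality: δ = z_{0.025} + z_{0.05} = 1.960 + 1.645 = 3.605.
(The second rejection-region term Φ(−δ − z_{α/2}) is negligible and dropped.)
δ = d·√n ⇒ d = δ/√n = 3.605/√67 = 0.4404.

d ≈ 0.440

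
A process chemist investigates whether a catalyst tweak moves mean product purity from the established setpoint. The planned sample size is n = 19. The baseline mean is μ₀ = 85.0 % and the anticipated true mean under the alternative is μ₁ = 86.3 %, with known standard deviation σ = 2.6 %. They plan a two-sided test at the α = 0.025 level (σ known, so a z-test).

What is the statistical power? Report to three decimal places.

Power ≈ 0.475

Standardized effect: d = |μ₁ − μ₀| / σ = |86.3 − 85.0| / 2.6 = 0.5000
Noncentrality parameter: δ = d·√n = 0.5000 × √19 = 2.1794
Two-sided α = 0.025 → critical value z_{0.0125} = 2.241.
Power = Φ(δ − 2.241) + Φ(−δ − 2.241) = Φ(-0.062) + Φ(-4.421) = 0.4753 + 0.0000 = 0.4753.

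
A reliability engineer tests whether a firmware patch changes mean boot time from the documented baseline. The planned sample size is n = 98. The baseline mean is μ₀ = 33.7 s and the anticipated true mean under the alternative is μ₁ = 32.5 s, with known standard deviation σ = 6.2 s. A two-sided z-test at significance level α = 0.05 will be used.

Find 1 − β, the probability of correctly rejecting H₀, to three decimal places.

Power ≈ 0.483

Standardized effect: d = |μ₁ − μ₀| / σ = |32.5 − 33.7| / 6.2 = 0.1935
Noncentrality parameter: δ = d·√n = 0.1935 × √98 = 1.9160
Two-sided α = 0.05 → critical value z_{0.025} = 1.960.
Power = Φ(δ − 1.960) + Φ(−δ − 1.960) = Φ(-0.044) + Φ(-3.876) = 0.4825 + 0.0001 = 0.4825.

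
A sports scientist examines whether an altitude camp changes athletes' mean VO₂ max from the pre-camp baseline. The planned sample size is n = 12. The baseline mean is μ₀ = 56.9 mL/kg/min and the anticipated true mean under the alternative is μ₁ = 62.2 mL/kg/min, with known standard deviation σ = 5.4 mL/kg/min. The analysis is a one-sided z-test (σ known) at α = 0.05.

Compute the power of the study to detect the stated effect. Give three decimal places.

Standardized effect: d = |μ₁ − μ₀| / σ = |62.2 − 56.9| / 5.4 = 0.9815
Noncentrality parameter: δ = d·√n = 0.9815 × √12 = 3.4000
One-sided α = 0.05 → critical value z_{0.05} = 1.645.
Power = P(Z > 1.645 − δ) = Φ(1.755) = 0.9604.

Power ≈ 0.960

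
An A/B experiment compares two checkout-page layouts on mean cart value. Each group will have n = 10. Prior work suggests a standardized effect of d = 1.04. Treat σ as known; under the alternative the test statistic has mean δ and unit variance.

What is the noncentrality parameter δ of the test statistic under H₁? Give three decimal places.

δ ≈ 2.326

δ = d·√(n/2) = 1.04 × √(10/2) = 2.3255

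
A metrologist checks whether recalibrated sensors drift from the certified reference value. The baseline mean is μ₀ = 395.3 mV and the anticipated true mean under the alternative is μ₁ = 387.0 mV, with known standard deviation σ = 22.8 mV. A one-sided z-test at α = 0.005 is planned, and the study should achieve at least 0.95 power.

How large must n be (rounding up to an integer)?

Standardized effect: d = |μ₁ − μ₀| / σ = |387.0 − 395.3| / 22.8 = 0.3640
Set Φ(δ − 2.576) = 0.95; then δ − 2.576 = Φ⁻¹(0.95) = 1.645, giving δ = 4.221.
δ = d·√n ⇒ n = (δ/d)² = (4.221 / 0.3640)² = 134.42.
Round up to the next whole unit.

n = 135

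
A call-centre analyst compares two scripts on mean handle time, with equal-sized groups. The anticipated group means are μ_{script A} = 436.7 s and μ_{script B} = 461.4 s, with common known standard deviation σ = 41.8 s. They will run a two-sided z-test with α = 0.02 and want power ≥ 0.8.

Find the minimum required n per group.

Standardized effect: d = |μ_{script A} − μ_{script B}| / σ = |436.7 − 461.4| / 41.8 = 0.5909
Set Φ(δ − 2.326) = 0.8; then δ − 2.326 = Φ⁻¹(0.8) = 0.842, giving δ = 3.168.
(For δ > 0 the lower-tail rejection region contributes negligibly to power, so the one-term inversion is standard.)
δ = d·√(n/2) ⇒ n = 2(δ/d)² = 2 × (3.168 / 0.5909)² = 57.48.
Rounding up, n = 58 per group.

n = 58 per group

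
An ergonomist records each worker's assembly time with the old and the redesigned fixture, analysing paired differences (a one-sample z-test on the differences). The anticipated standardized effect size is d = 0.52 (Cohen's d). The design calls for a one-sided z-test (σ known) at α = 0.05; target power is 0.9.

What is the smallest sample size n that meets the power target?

n = 32

Set Φ(δ − 1.645) = 0.9; then δ − 1.645 = Φ⁻¹(0.9) = 1.282, giving δ = 2.926.
δ = d·√n ⇒ n = (δ/d)² = (2.926 / 0.52)² = 31.67.
Rounding up, n = 32.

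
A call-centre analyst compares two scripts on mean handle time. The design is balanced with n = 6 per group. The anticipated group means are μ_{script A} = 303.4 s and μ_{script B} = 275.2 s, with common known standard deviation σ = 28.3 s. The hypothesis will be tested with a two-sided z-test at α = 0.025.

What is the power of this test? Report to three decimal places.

Standardized effect: d = |μ_{script A} − μ_{script B}| / σ = |303.4 − 275.2| / 28.3 = 0.9965
Noncentrality parameter: λ = d·√(n/2) = 0.9965 × √(6/2) = 1.7259
Two-sided α = 0.025 → critical value z_{0.0125} = 2.241.
Power = Φ(λ − 2.241) + Φ(−λ − 2.241) = Φ(-0.515) + Φ(-3.967) = 0.3031 + 0.0000 = 0.3031.

Power ≈ 0.303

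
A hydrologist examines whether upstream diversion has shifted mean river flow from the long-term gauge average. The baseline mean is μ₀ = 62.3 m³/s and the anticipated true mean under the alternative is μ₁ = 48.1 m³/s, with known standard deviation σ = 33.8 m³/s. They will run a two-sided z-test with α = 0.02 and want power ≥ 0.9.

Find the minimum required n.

Standardized effect: d = |μ₁ − μ₀| / σ = |48.1 − 62.3| / 33.8 = 0.4201
Set Φ(δ − 2.326) = 0.9; then δ − 2.326 = Φ⁻¹(0.9) = 1.282, giving δ = 3.608.
(For δ > 0 the lower-tail rejection region contributes negligibly to power, so the one-term inversion is standard.)
δ = d·√n ⇒ n = (δ/d)² = (3.608 / 0.4201)² = 73.75.
Rounding up, n = 74.

n = 74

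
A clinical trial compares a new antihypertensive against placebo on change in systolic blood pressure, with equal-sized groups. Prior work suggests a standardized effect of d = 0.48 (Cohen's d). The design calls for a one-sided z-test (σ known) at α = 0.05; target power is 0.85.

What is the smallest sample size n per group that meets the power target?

Set Φ(δ − 1.645) = 0.85; then δ − 1.645 = Φ⁻¹(0.85) = 1.036, giving δ = 2.681.
δ = d·√(n/2) ⇒ n = 2(δ/d)² = 2 × (2.681 / 0.48)² = 62.41.
Rounding up, n = 63 per group.

n = 63 per group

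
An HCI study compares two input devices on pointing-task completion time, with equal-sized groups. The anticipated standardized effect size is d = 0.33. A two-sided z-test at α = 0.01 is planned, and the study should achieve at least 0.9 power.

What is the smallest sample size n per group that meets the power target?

n = 274 per group

For power 0.9 need Φ(δ − z_{0.005}) = 0.9, so δ = z_{0.005} + z_{0.10} = 2.576 + 1.282 = 3.857.
(For δ > 0 the lower-tail rejection region contributes negligibly to power, so the one-term inversion is standard.)
δ = d·√(n/2) ⇒ n = 2(δ/d)² = 2 × (3.857 / 0.33)² = 273.27.
Round up to the next whole unit.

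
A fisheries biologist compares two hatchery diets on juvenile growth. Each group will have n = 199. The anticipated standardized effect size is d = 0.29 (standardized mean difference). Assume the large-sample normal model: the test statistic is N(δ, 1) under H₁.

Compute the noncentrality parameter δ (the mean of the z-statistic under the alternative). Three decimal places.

δ ≈ 2.893

The noncentrality parameter scales effect size by the design's sample-size factor: δ = d·√(n/2) = 0.29 × √(199/2) = 2.8927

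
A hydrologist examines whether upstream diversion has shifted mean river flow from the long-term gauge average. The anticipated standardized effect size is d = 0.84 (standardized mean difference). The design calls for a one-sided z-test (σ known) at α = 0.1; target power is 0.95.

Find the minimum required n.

For power 0.95 need Φ(δ − z_{0.1}) = 0.95, so δ = z_{0.1} + z_{0.05} = 1.282 + 1.645 = 2.926.
δ = d·√n ⇒ n = (δ/d)² = (2.926 / 0.84)² = 12.14.
Round up to the next whole unit.

n = 13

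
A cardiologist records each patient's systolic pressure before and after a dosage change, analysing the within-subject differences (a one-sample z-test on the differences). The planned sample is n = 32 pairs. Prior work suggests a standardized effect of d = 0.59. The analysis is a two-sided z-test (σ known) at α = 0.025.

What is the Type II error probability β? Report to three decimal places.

β ≈ 0.137

Noncentrality parameter: δ = d·√n = 0.59 × √32 = 3.3375
Critical value for a two-sided test at α = 0.025: z_{α/2} = 2.241.
Power = Φ(δ − 2.241) + Φ(−δ − 2.241) = Φ(1.096) + Φ(-5.579) = 0.8635 + 0.0000 = 0.8635.
Type II error: β = 1 − power = 1 − 0.8635 = 0.1365.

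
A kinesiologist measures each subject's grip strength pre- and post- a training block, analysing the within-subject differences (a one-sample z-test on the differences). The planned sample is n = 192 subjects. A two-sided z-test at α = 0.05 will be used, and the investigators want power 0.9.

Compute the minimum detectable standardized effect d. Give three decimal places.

d ≈ 0.234

Need Φ(δ − 1.960) = 0.9, so δ = 1.960 + 1.282 = 3.242.
(Lower-tail contribution to power is negligible for δ > 0.)
δ = d·√n ⇒ d = δ/√n = 3.242/√192 = 0.2339.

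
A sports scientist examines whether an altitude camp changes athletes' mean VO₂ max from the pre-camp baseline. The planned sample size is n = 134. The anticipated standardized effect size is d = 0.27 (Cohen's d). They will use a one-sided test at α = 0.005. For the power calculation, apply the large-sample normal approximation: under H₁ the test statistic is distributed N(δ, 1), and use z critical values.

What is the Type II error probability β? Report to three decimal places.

β ≈ 0.291

Noncentrality parameter: δ = d·√n = 0.27 × √134 = 3.1255
Critical value for a one-sided test at α = 0.005: z_α = 2.576.
Power = Φ(δ − 2.576) = Φ(0.550) = 0.7087.
Type II error: β = 1 − power = 1 − 0.7087 = 0.2913.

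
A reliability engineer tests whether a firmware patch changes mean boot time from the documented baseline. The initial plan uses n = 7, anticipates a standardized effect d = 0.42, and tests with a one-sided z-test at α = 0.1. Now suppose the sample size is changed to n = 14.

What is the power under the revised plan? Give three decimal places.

With n = 14: δ = d·√n = 0.42 × √14 = 1.5715. Critical value z_{0.1} = 1.282.
Revised power = P(Z > 1.282 − δ) = Φ(0.290) = 0.6141.

Power ≈ 0.614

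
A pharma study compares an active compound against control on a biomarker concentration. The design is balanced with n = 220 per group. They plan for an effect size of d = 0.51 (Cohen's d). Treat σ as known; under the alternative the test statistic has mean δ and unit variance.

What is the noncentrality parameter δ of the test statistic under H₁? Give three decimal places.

δ ≈ 5.349

δ = d·√(n/2) = 0.51 × √(220/2) = 5.3489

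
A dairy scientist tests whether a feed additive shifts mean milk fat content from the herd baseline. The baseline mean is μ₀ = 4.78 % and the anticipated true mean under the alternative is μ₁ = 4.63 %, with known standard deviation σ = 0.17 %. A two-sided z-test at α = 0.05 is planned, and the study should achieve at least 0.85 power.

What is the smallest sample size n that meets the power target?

Standardized effect: d = |μ₁ − μ₀| / σ = |4.63 − 4.78| / 0.17 = 0.8824
Set Φ(δ − 1.960) = 0.85; then δ − 1.960 = Φ⁻¹(0.85) = 1.036, giving δ = 2.996.
(The Φ(−δ − z_{α/2}) term is vanishingly small for δ > 0 and is dropped in the standard sample-size formula.)
δ = d·√n ⇒ n = (δ/d)² = (2.996 / 0.8824)² = 11.53.
Round up to the next whole unit.

n = 12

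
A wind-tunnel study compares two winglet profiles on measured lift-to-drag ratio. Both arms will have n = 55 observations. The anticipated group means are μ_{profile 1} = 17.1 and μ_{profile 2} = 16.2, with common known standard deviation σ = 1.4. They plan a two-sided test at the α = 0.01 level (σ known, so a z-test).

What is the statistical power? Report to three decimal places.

Standardized effect: d = |μ_{profile 1} − μ_{profile 2}| / σ = |17.1 − 16.2| / 1.4 = 0.6429
Noncentrality parameter: δ = d·√(n/2) = 0.6429 × √(55/2) = 3.3712
Two-sided α = 0.01 → critical value z_{0.005} = 2.576.
Power = Φ(δ − 2.576) + Φ(−δ − 2.576) = Φ(0.795) + Φ(-5.947) = 0.7868 + 0.0000 = 0.7868.

Power ≈ 0.787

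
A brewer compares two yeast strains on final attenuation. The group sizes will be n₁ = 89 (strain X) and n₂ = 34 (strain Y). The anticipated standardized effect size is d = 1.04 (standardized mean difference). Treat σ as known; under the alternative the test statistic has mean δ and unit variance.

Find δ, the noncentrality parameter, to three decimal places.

δ ≈ 5.158

The noncentrality parameter scales effect size by the design's sample-size factor: δ = d / √(1/n₁ + 1/n₂) = 1.04 / √(1/89 + 1/34) = 5.1584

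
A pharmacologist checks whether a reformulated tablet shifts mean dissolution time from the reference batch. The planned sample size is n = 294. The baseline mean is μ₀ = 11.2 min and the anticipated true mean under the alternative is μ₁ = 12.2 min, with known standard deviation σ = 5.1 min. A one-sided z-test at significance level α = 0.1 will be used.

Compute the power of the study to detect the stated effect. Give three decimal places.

Power ≈ 0.981

Standardized effect: d = |μ₁ − μ₀| / σ = |12.2 − 11.2| / 5.1 = 0.1961
Noncentrality parameter: δ = d·√n = 0.1961 × √294 = 3.3620
Critical value for a one-sided test at α = 0.1: z_α = 1.282.
Power = P(Z > 1.282 − δ) = Φ(2.080) = 0.9813.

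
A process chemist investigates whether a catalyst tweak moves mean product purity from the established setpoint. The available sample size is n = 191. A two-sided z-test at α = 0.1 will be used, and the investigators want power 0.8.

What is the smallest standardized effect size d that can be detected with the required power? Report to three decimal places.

Need Φ(δ − 1.645) = 0.8, so δ = 1.645 + 0.842 = 2.486.
(The second rejection-region term Φ(−δ − z_{α/2}) is negligible and dropped.)
δ = d·√n ⇒ d = δ/√n = 2.486/√191 = 0.1799.

d ≈ 0.180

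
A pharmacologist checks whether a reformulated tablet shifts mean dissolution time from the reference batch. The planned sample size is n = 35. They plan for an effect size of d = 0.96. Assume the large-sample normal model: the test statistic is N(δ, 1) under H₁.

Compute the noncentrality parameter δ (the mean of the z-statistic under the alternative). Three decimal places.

δ ≈ 5.679

The noncentrality parameter scales effect size by the design's sample-size factor: δ = d·√n = 0.96 × √35 = 5.6794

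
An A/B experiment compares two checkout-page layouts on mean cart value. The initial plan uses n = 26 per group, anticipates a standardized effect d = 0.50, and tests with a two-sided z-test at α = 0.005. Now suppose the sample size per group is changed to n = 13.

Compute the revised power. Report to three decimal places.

With n = 13 per group: δ = d·√(n/2) = 0.50 × √(13/2) = 1.2748. Critical value z_{0.0025} = 2.807.
Revised power = Φ(δ − 2.807) + Φ(−δ − 2.807) = Φ(-1.532) + Φ(-4.082) = 0.0627 + 0.0000 = 0.0627.

Power ≈ 0.063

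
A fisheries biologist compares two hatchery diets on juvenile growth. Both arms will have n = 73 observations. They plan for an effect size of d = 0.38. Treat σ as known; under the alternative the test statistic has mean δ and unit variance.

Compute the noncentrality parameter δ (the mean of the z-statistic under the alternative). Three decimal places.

The noncentrality parameter scales effect size by the design's sample-size factor: δ = d·√(n/2) = 0.38 × √(73/2) = 2.2958

δ ≈ 2.296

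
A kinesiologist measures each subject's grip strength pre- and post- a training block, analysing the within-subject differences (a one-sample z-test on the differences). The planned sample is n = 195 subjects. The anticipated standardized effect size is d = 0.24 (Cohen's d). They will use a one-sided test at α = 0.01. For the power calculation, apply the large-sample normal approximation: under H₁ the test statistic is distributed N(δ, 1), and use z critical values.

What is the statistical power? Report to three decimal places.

Noncentrality parameter: δ = d·√n = 0.24 × √195 = 3.3514
One-sided α = 0.01 → critical value z_{0.01} = 2.326.
Power = P(Z > 2.326 − δ) = Φ(1.025) = 0.8473.

Power ≈ 0.847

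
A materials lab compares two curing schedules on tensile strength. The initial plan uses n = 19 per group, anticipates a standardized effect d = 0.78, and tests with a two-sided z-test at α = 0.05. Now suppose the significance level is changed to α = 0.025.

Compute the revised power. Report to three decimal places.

δ = d·√(n/2) = 0.78 × √(19/2) = 2.4041 (unchanged). New critical value: z_{0.0125} = 2.241.
Revised power = Φ(δ − 2.241) + Φ(−δ − 2.241) = Φ(0.163) + Φ(-4.646) = 0.5646 + 0.0000 = 0.5646.

Power ≈ 0.565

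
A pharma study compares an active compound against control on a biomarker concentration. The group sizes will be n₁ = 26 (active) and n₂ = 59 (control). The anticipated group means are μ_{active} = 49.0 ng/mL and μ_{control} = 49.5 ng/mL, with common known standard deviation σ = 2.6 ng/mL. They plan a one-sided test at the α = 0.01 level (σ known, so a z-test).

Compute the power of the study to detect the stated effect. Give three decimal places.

Standardized effect: d = |μ_{active} − μ_{control}| / σ = |49.0 − 49.5| / 2.6 = 0.1923
Noncentrality parameter: δ = d / √(1/n₁ + 1/n₂) = 0.1923 / √(1/26 + 1/59) = 0.8170
One-sided α = 0.01 → critical value z_{0.01} = 2.326.
Power = Φ(δ − 2.326) = Φ(-1.509) = 0.0656.

Power ≈ 0.066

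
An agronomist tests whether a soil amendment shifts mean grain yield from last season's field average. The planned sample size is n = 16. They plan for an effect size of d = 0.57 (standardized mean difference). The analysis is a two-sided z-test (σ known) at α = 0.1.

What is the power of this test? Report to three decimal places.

Noncentrality parameter: δ = d·√n = 0.57 × √16 = 2.2800
Two-sided α = 0.1 → critical value z_{0.05} = 1.645.
Power = Φ(δ − 1.645) + Φ(−δ − 1.645) = Φ(0.635) + Φ(-3.925) = 0.7373 + 0.0000 = 0.7374.

Power ≈ 0.737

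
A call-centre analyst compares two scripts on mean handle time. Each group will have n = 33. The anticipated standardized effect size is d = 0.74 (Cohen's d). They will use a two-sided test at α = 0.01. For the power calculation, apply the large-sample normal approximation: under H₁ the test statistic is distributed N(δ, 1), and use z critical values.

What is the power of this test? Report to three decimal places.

Power ≈ 0.666

Noncentrality parameter: δ = d·√(n/2) = 0.74 × √(33/2) = 3.0059
Critical value for a two-sided test at α = 0.01: z_{α/2} = 2.576.
Power = Φ(δ − 2.576) + Φ(−δ − 2.576) = Φ(0.430) + Φ(-5.582) = 0.6664 + 0.0000 = 0.6664.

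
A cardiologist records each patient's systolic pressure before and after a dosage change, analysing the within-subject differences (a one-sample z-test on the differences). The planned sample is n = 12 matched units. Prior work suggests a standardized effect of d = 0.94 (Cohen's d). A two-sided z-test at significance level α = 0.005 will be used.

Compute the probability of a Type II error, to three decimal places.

β ≈ 0.327

Noncentrality parameter: δ = d·√n = 0.94 × √12 = 3.2563
Critical value for a two-sided test at α = 0.005: z_{α/2} = 2.807.
Power = Φ(δ − 2.807) + Φ(−δ − 2.807) = Φ(0.449) + Φ(-6.063) = 0.6734 + 0.0000 = 0.6734.
Type II error: β = 1 − power = 1 − 0.6734 = 0.3266.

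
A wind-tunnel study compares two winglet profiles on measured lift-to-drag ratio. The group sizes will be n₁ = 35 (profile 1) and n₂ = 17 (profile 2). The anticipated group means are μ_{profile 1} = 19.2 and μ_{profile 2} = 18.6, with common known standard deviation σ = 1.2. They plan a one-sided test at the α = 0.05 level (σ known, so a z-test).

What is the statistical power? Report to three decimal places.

Standardized effect: d = |μ_{profile 1} − μ_{profile 2}| / σ = |19.2 − 18.6| / 1.2 = 0.5000
Noncentrality parameter: δ = d / √(1/n₁ + 1/n₂) = 0.5000 / √(1/35 + 1/17) = 1.6913
Critical value for a one-sided test at α = 0.05: z_α = 1.645.
Power = P(Z > 1.645 − δ) = Φ(0.046) = 0.5185.

Power ≈ 0.519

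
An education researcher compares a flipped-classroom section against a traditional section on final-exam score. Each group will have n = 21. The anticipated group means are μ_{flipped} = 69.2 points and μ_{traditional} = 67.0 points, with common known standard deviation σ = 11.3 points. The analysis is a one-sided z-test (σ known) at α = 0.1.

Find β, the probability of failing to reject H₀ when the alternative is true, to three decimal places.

β ≈ 0.742

Standardized effect: d = |μ_{flipped} − μ_{traditional}| / σ = |69.2 − 67.0| / 11.3 = 0.1947
Noncentrality parameter: δ = d·√(n/2) = 0.1947 × √(21/2) = 0.6309
Critical value for a one-sided test at α = 0.1: z_α = 1.282.
Power = Φ(δ − 1.282) = Φ(-0.651) = 0.2576.
Type II error: β = 1 − power = 1 − 0.2576 = 0.7424.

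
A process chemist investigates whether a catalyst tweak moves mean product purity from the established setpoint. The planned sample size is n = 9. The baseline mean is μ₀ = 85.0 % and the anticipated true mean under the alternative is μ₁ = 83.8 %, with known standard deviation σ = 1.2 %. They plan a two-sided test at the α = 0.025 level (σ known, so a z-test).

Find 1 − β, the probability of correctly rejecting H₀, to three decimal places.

Power ≈ 0.776

Standardized effect: d = |μ₁ − μ₀| / σ = |83.8 − 85.0| / 1.2 = 1.0000
Noncentrality parameter: δ = d·√n = 1.0000 × √9 = 3.0000
Two-sided α = 0.025 → critical value z_{0.0125} = 2.241.
Power = Φ(δ − 2.241) + Φ(−δ − 2.241) = Φ(0.759) + Φ(-5.241) = 0.7760 + 0.0000 = 0.7760.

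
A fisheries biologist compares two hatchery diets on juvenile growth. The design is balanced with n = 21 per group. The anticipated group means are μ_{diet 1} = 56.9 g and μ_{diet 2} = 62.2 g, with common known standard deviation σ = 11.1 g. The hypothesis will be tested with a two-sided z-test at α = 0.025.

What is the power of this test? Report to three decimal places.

Standardized effect: d = |μ_{diet 1} − μ_{diet 2}| / σ = |56.9 − 62.2| / 11.1 = 0.4775
Noncentrality parameter: δ = d·√(n/2) = 0.4775 × √(21/2) = 1.5472
Critical value for a two-sided test at α = 0.025: z_{α/2} = 2.241.
Power = Φ(δ − 2.241) + Φ(−δ − 2.241) = Φ(-0.694) + Φ(-3.789) = 0.2438 + 0.0001 = 0.2439.

Power ≈ 0.244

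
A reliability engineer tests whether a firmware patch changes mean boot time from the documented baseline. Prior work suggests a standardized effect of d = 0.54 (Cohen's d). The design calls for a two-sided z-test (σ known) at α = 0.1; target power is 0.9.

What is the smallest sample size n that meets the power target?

n = 30

Set Φ(δ − 1.645) = 0.9; then δ − 1.645 = Φ⁻¹(0.9) = 1.282, giving δ = 2.926.
(Ignoring the negligible lower-tail rejection probability gives the usual closed-form inversion.)
δ = d·√n ⇒ n = (δ/d)² = (2.926 / 0.54)² = 29.37.
Rounding up, n = 30.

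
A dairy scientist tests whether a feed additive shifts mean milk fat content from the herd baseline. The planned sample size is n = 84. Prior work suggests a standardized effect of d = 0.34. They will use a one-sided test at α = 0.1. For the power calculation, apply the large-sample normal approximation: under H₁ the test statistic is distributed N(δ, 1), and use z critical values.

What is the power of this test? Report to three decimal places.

Noncentrality parameter: δ = d·√n = 0.34 × √84 = 3.1162
Critical value for a one-sided test at α = 0.1: z_α = 1.282.
Power = Φ(δ − 1.282) = Φ(1.835) = 0.9667.

Power ≈ 0.967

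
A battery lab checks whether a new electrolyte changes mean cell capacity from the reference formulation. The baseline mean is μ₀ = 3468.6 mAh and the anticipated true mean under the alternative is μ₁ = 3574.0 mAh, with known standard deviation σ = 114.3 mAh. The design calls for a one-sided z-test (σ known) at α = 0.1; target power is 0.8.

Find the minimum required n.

Standardized effect: d = |μ₁ − μ₀| / σ = |3574.0 − 3468.6| / 114.3 = 0.9221
For power 0.8 need Φ(δ − z_{0.1}) = 0.8, so δ = z_{0.1} + z_{0.20} = 1.282 + 0.842 = 2.123.
δ = d·√n ⇒ n = (δ/d)² = (2.123 / 0.9221)² = 5.30.
Rounding up, n = 6.

n = 6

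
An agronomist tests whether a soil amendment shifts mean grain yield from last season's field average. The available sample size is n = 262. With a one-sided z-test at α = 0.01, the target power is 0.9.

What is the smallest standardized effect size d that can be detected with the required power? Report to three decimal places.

d ≈ 0.223

Need Φ(δ − 2.326) = 0.9, so δ = 2.326 + 1.282 = 3.608.
δ = d·√n ⇒ d = δ/√n = 3.608/√262 = 0.2229.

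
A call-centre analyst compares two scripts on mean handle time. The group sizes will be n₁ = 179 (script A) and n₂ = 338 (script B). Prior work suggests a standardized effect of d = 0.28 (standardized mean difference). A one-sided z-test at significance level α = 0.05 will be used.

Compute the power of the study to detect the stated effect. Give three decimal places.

Noncentrality parameter: δ = d / √(1/n₁ + 1/n₂) = 0.28 / √(1/179 + 1/338) = 3.0290
One-sided α = 0.05 → critical value z_{0.05} = 1.645.
Power = Φ(δ − 1.645) = Φ(1.384) = 0.9168.

Power ≈ 0.917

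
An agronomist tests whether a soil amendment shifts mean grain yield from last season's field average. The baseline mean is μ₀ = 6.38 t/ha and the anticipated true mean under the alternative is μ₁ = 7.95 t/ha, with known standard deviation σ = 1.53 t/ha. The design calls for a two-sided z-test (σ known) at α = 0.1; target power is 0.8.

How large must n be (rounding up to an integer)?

Standardized effect: d = |μ₁ − μ₀| / σ = |7.95 − 6.38| / 1.53 = 1.0261
Set Φ(δ − 1.645) = 0.8; then δ − 1.645 = Φ⁻¹(0.8) = 0.842, giving δ = 2.486.
(For δ > 0 the lower-tail rejection region contributes negligibly to power, so the one-term inversion is standard.)
δ = d·√n ⇒ n = (δ/d)² = (2.486 / 1.0261)² = 5.87.
Round up to the next whole unit.

n = 6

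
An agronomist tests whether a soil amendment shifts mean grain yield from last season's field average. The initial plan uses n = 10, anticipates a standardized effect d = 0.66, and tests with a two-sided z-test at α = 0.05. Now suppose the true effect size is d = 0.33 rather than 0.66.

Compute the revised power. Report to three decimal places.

With d = 0.33: δ = d·√n = 0.33 × √10 = 1.0436. Critical value z_{0.025} = 1.960.
Revised power = Φ(δ − 1.960) + Φ(−δ − 1.960) = Φ(-0.916) + Φ(-3.004) = 0.1797 + 0.0013 = 0.1811.

Power ≈ 0.181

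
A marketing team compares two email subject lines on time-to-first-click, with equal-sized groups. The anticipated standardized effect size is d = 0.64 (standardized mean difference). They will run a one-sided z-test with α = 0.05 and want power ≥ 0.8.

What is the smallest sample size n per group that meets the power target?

Set Φ(δ − 1.645) = 0.8; then δ − 1.645 = Φ⁻¹(0.8) = 0.842, giving δ = 2.486.
δ = d·√(n/2) ⇒ n = 2(δ/d)² = 2 × (2.486 / 0.64)² = 30.19.
Round up to the next whole unit.

n = 31 per group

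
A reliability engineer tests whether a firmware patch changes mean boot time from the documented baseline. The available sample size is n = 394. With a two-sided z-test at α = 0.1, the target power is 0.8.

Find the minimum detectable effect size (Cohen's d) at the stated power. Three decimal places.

Need Φ(δ − 1.645) = 0.8, so δ = 1.645 + 0.842 = 2.486.
(The second rejection-region term Φ(−δ − z_{α/2}) is negligible and dropped.)
δ = d·√n ⇒ d = δ/√n = 2.486/√394 = 0.1253.

d ≈ 0.125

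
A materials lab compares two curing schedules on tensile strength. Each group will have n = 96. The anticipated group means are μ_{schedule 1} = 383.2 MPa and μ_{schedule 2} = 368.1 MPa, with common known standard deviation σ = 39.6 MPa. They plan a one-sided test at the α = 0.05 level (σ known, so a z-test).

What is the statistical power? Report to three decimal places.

Standardized effect: d = |μ_{schedule 1} − μ_{schedule 2}| / σ = |383.2 − 368.1| / 39.6 = 0.3813
Noncentrality parameter: δ = d·√(n/2) = 0.3813 × √(96/2) = 2.6418
One-sided α = 0.05 → critical value z_{0.05} = 1.645.
Power = P(Z > 1.645 − δ) = Φ(0.997) = 0.8406.

Power ≈ 0.841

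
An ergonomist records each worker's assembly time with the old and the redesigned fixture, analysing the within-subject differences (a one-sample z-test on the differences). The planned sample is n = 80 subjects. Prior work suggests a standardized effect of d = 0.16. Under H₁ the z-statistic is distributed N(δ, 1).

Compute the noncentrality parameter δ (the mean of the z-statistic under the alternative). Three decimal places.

δ ≈ 1.431

δ = d·√n = 0.16 × √80 = 1.4311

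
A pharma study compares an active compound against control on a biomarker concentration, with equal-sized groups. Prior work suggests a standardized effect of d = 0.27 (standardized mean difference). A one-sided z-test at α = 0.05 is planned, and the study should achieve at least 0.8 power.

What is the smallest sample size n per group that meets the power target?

n = 170 per group

Set Φ(δ − 1.645) = 0.8; then δ − 1.645 = Φ⁻¹(0.8) = 0.842, giving δ = 2.486.
δ = d·√(n/2) ⇒ n = 2(δ/d)² = 2 × (2.486 / 0.27)² = 169.62.
Rounding up, n = 170 per group.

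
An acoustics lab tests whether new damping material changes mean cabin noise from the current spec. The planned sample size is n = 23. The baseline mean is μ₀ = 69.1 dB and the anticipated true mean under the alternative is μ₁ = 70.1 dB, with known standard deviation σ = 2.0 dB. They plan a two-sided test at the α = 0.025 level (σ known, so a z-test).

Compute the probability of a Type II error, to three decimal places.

β ≈ 0.438

Standardized effect: d = |μ₁ − μ₀| / σ = |70.1 − 69.1| / 2.0 = 0.5000
Noncentrality parameter: δ = d·√n = 0.5000 × √23 = 2.3979
Critical value for a two-sided test at α = 0.025: z_{α/2} = 2.241.
Power = Φ(δ − 2.241) + Φ(−δ − 2.241) = Φ(0.157) + Φ(-4.639) = 0.5622 + 0.0000 = 0.5622.
Type II error: β = 1 − power = 1 − 0.5622 = 0.4378.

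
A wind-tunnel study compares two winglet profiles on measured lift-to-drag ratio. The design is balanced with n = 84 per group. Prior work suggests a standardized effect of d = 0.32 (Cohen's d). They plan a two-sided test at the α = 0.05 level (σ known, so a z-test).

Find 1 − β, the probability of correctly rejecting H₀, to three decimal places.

Noncentrality parameter: δ = d·√(n/2) = 0.32 × √(84/2) = 2.0738
Two-sided α = 0.05 → critical value z_{0.025} = 1.960.
Power = Φ(δ − 1.960) + Φ(−δ − 1.960) = Φ(0.114) + Φ(-4.034) = 0.5453 + 0.0000 = 0.5454.

Power ≈ 0.545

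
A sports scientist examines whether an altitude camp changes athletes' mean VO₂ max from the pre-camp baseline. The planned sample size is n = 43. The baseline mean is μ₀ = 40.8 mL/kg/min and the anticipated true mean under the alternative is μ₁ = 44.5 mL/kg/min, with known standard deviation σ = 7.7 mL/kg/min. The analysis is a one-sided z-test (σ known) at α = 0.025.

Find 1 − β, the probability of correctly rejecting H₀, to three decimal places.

Standardized effect: d = |μ₁ − μ₀| / σ = |44.5 − 40.8| / 7.7 = 0.4805
Noncentrality parameter: δ = d·√n = 0.4805 × √43 = 3.1510
Critical value for a one-sided test at α = 0.025: z_α = 1.960.
Power = P(Z > 1.960 − δ) = Φ(1.191) = 0.8832.

Power ≈ 0.883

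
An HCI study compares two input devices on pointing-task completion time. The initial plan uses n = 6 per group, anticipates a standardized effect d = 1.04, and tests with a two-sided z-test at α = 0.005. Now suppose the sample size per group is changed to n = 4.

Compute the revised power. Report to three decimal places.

With n = 4 per group: δ = d·√(n/2) = 1.04 × √(4/2) = 1.4708. Critical value z_{0.0025} = 2.807.
Revised power = Φ(δ − 2.807) + Φ(−δ − 2.807) = Φ(-1.336) + Φ(-4.278) = 0.0907 + 0.0000 = 0.0907.

Power ≈ 0.091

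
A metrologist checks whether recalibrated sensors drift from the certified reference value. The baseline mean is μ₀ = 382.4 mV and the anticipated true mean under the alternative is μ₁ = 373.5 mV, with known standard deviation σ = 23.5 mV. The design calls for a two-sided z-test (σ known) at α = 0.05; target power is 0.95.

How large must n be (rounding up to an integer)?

n = 91

Standardized effect: d = |μ₁ − μ₀| / σ = |373.5 − 382.4| / 23.5 = 0.3787
For power 0.95 need Φ(δ − z_{0.025}) = 0.95, so δ = z_{0.025} + z_{0.05} = 1.960 + 1.645 = 3.605.
(Ignoring the negligible lower-tail rejection probability gives the usual closed-form inversion.)
δ = d·√n ⇒ n = (δ/d)² = (3.605 / 0.3787)² = 90.60.
Round up to the next whole unit.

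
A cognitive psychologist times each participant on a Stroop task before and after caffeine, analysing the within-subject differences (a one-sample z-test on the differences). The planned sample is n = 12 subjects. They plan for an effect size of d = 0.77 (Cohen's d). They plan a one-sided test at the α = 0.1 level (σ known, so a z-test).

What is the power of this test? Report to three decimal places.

Noncentrality parameter: δ = d·√n = 0.77 × √12 = 2.6674
One-sided α = 0.1 → critical value z_{0.1} = 1.282.
Power = Φ(δ − 1.282) = Φ(1.386) = 0.9171.

Power ≈ 0.917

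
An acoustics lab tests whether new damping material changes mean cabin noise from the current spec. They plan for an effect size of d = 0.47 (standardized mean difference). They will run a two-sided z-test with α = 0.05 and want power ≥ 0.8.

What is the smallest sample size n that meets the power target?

Set Φ(δ − 1.960) = 0.8; then δ − 1.960 = Φ⁻¹(0.8) = 0.842, giving δ = 2.802.
(For δ > 0 the lower-tail rejection region contributes negligibly to power, so the one-term inversion is standard.)
δ = d·√n ⇒ n = (δ/d)² = (2.802 / 0.47)² = 35.53.
Round up to the next whole unit.

n = 36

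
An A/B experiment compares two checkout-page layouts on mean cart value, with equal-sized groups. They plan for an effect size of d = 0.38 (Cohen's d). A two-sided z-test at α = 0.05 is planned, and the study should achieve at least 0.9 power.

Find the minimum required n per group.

For power 0.9 need Φ(δ − z_{0.025}) = 0.9, so δ = z_{0.025} + z_{0.10} = 1.960 + 1.282 = 3.242.
(For δ > 0 the lower-tail rejection region contributes negligibly to power, so the one-term inversion is standard.)
δ = d·√(n/2) ⇒ n = 2(δ/d)² = 2 × (3.242 / 0.38)² = 145.53.
Round up to the next whole unit.

n = 146 per group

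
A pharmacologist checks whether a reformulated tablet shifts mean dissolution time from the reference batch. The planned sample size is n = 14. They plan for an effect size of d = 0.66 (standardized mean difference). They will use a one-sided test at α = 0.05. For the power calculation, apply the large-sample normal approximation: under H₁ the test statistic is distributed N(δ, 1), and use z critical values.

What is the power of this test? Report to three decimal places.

Power ≈ 0.795

Noncentrality parameter: δ = d·√n = 0.66 × √14 = 2.4695
Critical value for a one-sided test at α = 0.05: z_α = 1.645.
Power = Φ(δ − 1.645) = Φ(0.825) = 0.7952.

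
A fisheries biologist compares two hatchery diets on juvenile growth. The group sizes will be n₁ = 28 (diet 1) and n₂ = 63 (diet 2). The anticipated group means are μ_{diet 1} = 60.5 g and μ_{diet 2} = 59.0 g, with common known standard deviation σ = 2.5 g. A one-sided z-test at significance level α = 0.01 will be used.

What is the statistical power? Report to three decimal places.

Power ≈ 0.624

Standardized effect: d = |μ_{diet 1} − μ_{diet 2}| / σ = |60.5 − 59.0| / 2.5 = 0.6000
Noncentrality parameter: δ = d / √(1/n₁ + 1/n₂) = 0.6000 / √(1/28 + 1/63) = 2.6417
One-sided α = 0.01 → critical value z_{0.01} = 2.326.
Power = P(Z > 2.326 − δ) = Φ(0.315) = 0.6237.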